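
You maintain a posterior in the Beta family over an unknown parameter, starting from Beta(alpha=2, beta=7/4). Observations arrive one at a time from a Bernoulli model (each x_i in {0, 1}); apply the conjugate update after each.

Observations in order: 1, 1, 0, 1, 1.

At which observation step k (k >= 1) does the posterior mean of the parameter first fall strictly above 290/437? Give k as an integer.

k = 2

obs 1: x=1 → posterior Beta(3, 7/4)
obs 2: x=1 → posterior Beta(4, 7/4)
obs 3: x=0 → posterior Beta(4, 11/4)
obs 4: x=1 → posterior Beta(5, 11/4)
obs 5: x=1 → posterior Beta(6, 11/4)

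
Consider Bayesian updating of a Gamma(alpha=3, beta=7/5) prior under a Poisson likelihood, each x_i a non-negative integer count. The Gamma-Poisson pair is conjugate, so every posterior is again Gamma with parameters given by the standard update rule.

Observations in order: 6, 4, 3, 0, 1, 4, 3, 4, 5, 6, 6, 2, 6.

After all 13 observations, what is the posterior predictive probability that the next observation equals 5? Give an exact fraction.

obs 1: x=6 → posterior Gamma(9, 12/5)
obs 2: x=4 → posterior Gamma(13, 17/5)
obs 3: x=3 → posterior Gamma(16, 22/5)
obs 4: x=0 → posterior Gamma(16, 27/5)
obs 5: x=1 → posterior Gamma(17, 32/5)
obs 6: x=4 → posterior Gamma(21, 37/5)
obs 7: x=3 → posterior Gamma(24, 42/5)
obs 8: x=4 → posterior Gamma(28, 47/5)
obs 9: x=5 → posterior Gamma(33, 52/5)
obs 10: x=6 → posterior Gamma(39, 57/5)
obs 11: x=6 → posterior Gamma(45, 62/5)
obs 12: x=2 → posterior Gamma(47, 67/5)
obs 13: x=6 → posterior Gamma(53, 72/5)

46654717376225962638199199905282416510421241818165315187498488535829827535550860674458702742228356300800000/338821791811068432949902946437210022468454137276529090699295961207625191754448664205720273233572777690580397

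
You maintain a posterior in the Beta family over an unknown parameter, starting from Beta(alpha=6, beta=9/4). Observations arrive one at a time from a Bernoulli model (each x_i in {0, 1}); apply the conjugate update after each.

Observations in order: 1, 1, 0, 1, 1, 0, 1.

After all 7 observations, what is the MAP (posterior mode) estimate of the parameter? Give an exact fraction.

obs 1: x=1 → posterior Beta(7, 9/4)
obs 2: x=1 → posterior Beta(8, 9/4)
obs 3: x=0 → posterior Beta(8, 13/4)
obs 4: x=1 → posterior Beta(9, 13/4)
obs 5: x=1 → posterior Beta(10, 13/4)
obs 6: x=0 → posterior Beta(10, 17/4)
obs 7: x=1 → posterior Beta(11, 17/4)

40/53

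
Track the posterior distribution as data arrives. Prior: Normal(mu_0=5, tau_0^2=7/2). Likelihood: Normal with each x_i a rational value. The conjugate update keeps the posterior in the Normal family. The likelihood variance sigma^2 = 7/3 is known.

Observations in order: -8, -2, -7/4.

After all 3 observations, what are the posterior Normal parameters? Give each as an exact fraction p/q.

mu_0=-101/44, tau_0^2=7/11

obs 1: x=-8 → posterior Normal(-14/5, 7/5)
obs 2: x=-2 → posterior Normal(-5/2, 7/8)
obs 3: x=-7/4 → posterior Normal(-101/44, 7/11)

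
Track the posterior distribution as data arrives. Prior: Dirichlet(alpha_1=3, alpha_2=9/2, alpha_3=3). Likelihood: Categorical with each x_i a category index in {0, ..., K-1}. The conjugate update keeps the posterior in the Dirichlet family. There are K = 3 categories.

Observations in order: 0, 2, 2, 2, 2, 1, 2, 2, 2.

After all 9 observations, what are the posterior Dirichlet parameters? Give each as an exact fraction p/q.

obs 1: x=0 → posterior Dirichlet(4, 9/2, 3)
obs 2: x=2 → posterior Dirichlet(4, 9/2, 4)
obs 3: x=2 → posterior Dirichlet(4, 9/2, 5)
obs 4: x=2 → posterior Dirichlet(4, 9/2, 6)
obs 5: x=2 → posterior Dirichlet(4, 9/2, 7)
obs 6: x=1 → posterior Dirichlet(4, 11/2, 7)
obs 7: x=2 → posterior Dirichlet(4, 11/2, 8)
obs 8: x=2 → posterior Dirichlet(4, 11/2, 9)
obs 9: x=2 → posterior Dirichlet(4, 11/2, 10)

alpha_1=4, alpha_2=11/2, alpha_3=10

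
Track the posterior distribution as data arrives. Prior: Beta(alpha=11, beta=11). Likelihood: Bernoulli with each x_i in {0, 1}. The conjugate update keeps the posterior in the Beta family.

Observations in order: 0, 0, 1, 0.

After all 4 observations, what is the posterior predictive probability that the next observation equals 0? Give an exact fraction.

obs 1: x=0 → posterior Beta(11, 12)
obs 2: x=0 → posterior Beta(11, 13)
obs 3: x=1 → posterior Beta(12, 13)
obs 4: x=0 → posterior Beta(12, 14)

7/13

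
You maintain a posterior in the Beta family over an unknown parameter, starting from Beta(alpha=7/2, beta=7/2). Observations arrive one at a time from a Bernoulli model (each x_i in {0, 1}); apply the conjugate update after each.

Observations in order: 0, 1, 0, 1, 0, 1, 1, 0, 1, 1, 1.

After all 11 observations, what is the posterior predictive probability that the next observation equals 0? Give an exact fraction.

obs 1: x=0 → posterior Beta(7/2, 9/2)
obs 2: x=1 → posterior Beta(9/2, 9/2)
obs 3: x=0 → posterior Beta(9/2, 11/2)
obs 4: x=1 → posterior Beta(11/2, 11/2)
obs 5: x=0 → posterior Beta(11/2, 13/2)
obs 6: x=1 → posterior Beta(13/2, 13/2)
obs 7: x=1 → posterior Beta(15/2, 13/2)
obs 8: x=0 → posterior Beta(15/2, 15/2)
obs 9: x=1 → posterior Beta(17/2, 15/2)
obs 10: x=1 → posterior Beta(19/2, 15/2)
obs 11: x=1 → posterior Beta(21/2, 15/2)

5/12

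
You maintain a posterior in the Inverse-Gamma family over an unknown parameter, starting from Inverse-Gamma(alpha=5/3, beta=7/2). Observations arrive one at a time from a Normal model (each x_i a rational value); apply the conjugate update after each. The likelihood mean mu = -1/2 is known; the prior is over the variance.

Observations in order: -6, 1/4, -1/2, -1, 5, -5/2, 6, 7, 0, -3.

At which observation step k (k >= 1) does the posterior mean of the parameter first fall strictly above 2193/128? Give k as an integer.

k = 8

obs 1: x=-6 → posterior Inverse-Gamma(13/6, 149/8)
obs 2: x=1/4 → posterior Inverse-Gamma(8/3, 605/32)
obs 3: x=-1/2 → posterior Inverse-Gamma(19/6, 605/32)
obs 4: x=-1 → posterior Inverse-Gamma(11/3, 609/32)
obs 5: x=5 → posterior Inverse-Gamma(25/6, 1093/32)
obs 6: x=-5/2 → posterior Inverse-Gamma(14/3, 1157/32)
obs 7: x=6 → posterior Inverse-Gamma(31/6, 1833/32)
obs 8: x=7 → posterior Inverse-Gamma(17/3, 2733/32)
obs 9: x=0 → posterior Inverse-Gamma(37/6, 2737/32)
obs 10: x=-3 → posterior Inverse-Gamma(20/3, 2837/32)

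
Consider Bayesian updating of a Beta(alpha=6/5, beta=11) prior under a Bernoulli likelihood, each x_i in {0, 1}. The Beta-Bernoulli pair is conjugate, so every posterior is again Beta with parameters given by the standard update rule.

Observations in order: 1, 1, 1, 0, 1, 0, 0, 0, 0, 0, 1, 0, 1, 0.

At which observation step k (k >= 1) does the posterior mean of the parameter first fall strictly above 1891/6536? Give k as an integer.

k = 5

obs 1: x=1 → posterior Beta(11/5, 11)
obs 2: x=1 → posterior Beta(16/5, 11)
obs 3: x=1 → posterior Beta(21/5, 11)
obs 4: x=0 → posterior Beta(21/5, 12)
obs 5: x=1 → posterior Beta(26/5, 12)
obs 6: x=0 → posterior Beta(26/5, 13)
obs 7: x=0 → posterior Beta(26/5, 14)
obs 8: x=0 → posterior Beta(26/5, 15)
obs 9: x=0 → posterior Beta(26/5, 16)
obs 10: x=0 → posterior Beta(26/5, 17)
obs 11: x=1 → posterior Beta(31/5, 17)
obs 12: x=0 → posterior Beta(31/5, 18)
obs 13: x=1 → posterior Beta(36/5, 18)
obs 14: x=0 → posterior Beta(36/5, 19)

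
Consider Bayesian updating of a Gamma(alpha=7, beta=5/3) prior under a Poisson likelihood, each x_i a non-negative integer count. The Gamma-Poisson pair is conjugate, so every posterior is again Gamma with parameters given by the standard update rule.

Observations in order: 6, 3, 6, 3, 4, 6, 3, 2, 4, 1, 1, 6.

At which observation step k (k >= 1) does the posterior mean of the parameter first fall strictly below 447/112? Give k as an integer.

obs 1: x=6 → posterior Gamma(13, 8/3)
obs 2: x=3 → posterior Gamma(16, 11/3)
obs 3: x=6 → posterior Gamma(22, 14/3)
obs 4: x=3 → posterior Gamma(25, 17/3)
obs 5: x=4 → posterior Gamma(29, 20/3)
obs 6: x=6 → posterior Gamma(35, 23/3)
obs 7: x=3 → posterior Gamma(38, 26/3)
obs 8: x=2 → posterior Gamma(40, 29/3)
obs 9: x=4 → posterior Gamma(44, 32/3)
obs 10: x=1 → posterior Gamma(45, 35/3)
obs 11: x=1 → posterior Gamma(46, 38/3)
obs 12: x=6 → posterior Gamma(52, 41/3)

k = 10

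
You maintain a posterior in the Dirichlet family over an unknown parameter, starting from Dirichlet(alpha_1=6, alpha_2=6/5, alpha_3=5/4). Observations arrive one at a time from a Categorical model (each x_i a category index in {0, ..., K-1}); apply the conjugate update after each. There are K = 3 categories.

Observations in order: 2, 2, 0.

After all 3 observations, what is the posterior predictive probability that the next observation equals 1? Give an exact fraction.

24/229

obs 1: x=2 → posterior Dirichlet(6, 6/5, 9/4)
obs 2: x=2 → posterior Dirichlet(6, 6/5, 13/4)
obs 3: x=0 → posterior Dirichlet(7, 6/5, 13/4)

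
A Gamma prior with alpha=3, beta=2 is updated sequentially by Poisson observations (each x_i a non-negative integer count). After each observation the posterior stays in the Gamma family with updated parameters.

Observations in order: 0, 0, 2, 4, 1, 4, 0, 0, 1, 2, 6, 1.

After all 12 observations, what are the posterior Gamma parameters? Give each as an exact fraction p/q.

alpha=24, beta=14

obs 1: x=0 → posterior Gamma(3, 3)
obs 2: x=0 → posterior Gamma(3, 4)
obs 3: x=2 → posterior Gamma(5, 5)
obs 4: x=4 → posterior Gamma(9, 6)
obs 5: x=1 → posterior Gamma(10, 7)
obs 6: x=4 → posterior Gamma(14, 8)
obs 7: x=0 → posterior Gamma(14, 9)
obs 8: x=0 → posterior Gamma(14, 10)
obs 9: x=1 → posterior Gamma(15, 11)
obs 10: x=2 → posterior Gamma(17, 12)
obs 11: x=6 → posterior Gamma(23, 13)
obs 12: x=1 → posterior Gamma(24, 14)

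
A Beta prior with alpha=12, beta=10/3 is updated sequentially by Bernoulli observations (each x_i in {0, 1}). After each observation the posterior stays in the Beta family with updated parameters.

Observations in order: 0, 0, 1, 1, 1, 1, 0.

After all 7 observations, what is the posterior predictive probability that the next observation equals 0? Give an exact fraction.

obs 1: x=0 → posterior Beta(12, 13/3)
obs 2: x=0 → posterior Beta(12, 16/3)
obs 3: x=1 → posterior Beta(13, 16/3)
obs 4: x=1 → posterior Beta(14, 16/3)
obs 5: x=1 → posterior Beta(15, 16/3)
obs 6: x=1 → posterior Beta(16, 16/3)
obs 7: x=0 → posterior Beta(16, 19/3)

19/67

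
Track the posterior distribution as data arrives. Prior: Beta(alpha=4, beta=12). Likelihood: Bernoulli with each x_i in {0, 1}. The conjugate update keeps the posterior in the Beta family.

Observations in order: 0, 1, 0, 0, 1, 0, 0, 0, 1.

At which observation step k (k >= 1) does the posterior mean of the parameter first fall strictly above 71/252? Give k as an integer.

k = 5

obs 1: x=0 → posterior Beta(4, 13)
obs 2: x=1 → posterior Beta(5, 13)
obs 3: x=0 → posterior Beta(5, 14)
obs 4: x=0 → posterior Beta(5, 15)
obs 5: x=1 → posterior Beta(6, 15)
obs 6: x=0 → posterior Beta(6, 16)
obs 7: x=0 → posterior Beta(6, 17)
obs 8: x=0 → posterior Beta(6, 18)
obs 9: x=1 → posterior Beta(7, 18)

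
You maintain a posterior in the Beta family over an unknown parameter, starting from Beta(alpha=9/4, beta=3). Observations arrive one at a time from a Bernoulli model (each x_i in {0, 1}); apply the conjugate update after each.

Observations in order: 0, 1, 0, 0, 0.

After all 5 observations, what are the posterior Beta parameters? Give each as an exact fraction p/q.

alpha=13/4, beta=7

obs 1: x=0 → posterior Beta(9/4, 4)
obs 2: x=1 → posterior Beta(13/4, 4)
obs 3: x=0 → posterior Beta(13/4, 5)
obs 4: x=0 → posterior Beta(13/4, 6)
obs 5: x=0 → posterior Beta(13/4, 7)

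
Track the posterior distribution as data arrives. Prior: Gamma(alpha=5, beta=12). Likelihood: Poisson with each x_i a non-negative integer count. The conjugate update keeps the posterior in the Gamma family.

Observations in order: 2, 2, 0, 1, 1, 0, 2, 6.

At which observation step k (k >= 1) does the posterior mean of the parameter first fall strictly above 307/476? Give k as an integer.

k = 5

obs 1: x=2 → posterior Gamma(7, 13)
obs 2: x=2 → posterior Gamma(9, 14)
obs 3: x=0 → posterior Gamma(9, 15)
obs 4: x=1 → posterior Gamma(10, 16)
obs 5: x=1 → posterior Gamma(11, 17)
obs 6: x=0 → posterior Gamma(11, 18)
obs 7: x=2 → posterior Gamma(13, 19)
obs 8: x=6 → posterior Gamma(19, 20)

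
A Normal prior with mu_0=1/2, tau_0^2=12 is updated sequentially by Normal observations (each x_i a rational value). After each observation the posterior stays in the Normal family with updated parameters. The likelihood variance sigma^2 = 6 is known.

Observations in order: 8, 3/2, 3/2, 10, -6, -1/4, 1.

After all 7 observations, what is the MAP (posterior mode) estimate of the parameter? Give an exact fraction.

32/15

obs 1: x=8 → posterior Normal(11/2, 4)
obs 2: x=3/2 → posterior Normal(39/10, 12/5)
obs 3: x=3/2 → posterior Normal(45/14, 12/7)
obs 4: x=10 → posterior Normal(85/18, 4/3)
obs 5: x=-6 → posterior Normal(61/22, 12/11)
obs 6: x=-1/4 → posterior Normal(30/13, 12/13)
obs 7: x=1 → posterior Normal(32/15, 4/5)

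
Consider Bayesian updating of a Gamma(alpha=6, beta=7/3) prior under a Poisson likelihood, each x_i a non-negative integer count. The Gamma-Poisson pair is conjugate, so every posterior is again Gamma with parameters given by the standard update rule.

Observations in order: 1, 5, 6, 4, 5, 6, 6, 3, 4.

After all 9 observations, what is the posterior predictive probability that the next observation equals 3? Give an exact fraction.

obs 1: x=1 → posterior Gamma(7, 10/3)
obs 2: x=5 → posterior Gamma(12, 13/3)
obs 3: x=6 → posterior Gamma(18, 16/3)
obs 4: x=4 → posterior Gamma(22, 19/3)
obs 5: x=5 → posterior Gamma(27, 22/3)
obs 6: x=6 → posterior Gamma(33, 25/3)
obs 7: x=6 → posterior Gamma(39, 28/3)
obs 8: x=3 → posterior Gamma(42, 31/3)
obs 9: x=4 → posterior Gamma(46, 34/3)

13102061230553377486693441490286606012299887144129268753061766627463761231872/69483946829049631418732401130460520284154662726180186608059352312305811442277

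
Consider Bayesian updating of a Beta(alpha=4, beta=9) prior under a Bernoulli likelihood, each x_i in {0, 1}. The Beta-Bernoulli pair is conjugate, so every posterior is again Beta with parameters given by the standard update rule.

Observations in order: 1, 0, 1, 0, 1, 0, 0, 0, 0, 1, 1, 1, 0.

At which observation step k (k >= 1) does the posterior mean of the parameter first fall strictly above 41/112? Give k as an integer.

k = 3

obs 1: x=1 → posterior Beta(5, 9)
obs 2: x=0 → posterior Beta(5, 10)
obs 3: x=1 → posterior Beta(6, 10)
obs 4: x=0 → posterior Beta(6, 11)
obs 5: x=1 → posterior Beta(7, 11)
obs 6: x=0 → posterior Beta(7, 12)
obs 7: x=0 → posterior Beta(7, 13)
obs 8: x=0 → posterior Beta(7, 14)
obs 9: x=0 → posterior Beta(7, 15)
obs 10: x=1 → posterior Beta(8, 15)
obs 11: x=1 → posterior Beta(9, 15)
obs 12: x=1 → posterior Beta(10, 15)
obs 13: x=0 → posterior Beta(10, 16)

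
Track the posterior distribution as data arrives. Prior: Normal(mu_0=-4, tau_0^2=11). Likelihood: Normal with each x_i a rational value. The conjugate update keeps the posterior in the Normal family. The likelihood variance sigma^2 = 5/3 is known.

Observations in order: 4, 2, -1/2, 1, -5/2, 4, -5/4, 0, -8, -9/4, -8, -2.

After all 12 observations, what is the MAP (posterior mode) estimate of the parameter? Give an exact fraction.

obs 1: x=4 → posterior Normal(56/19, 55/38)
obs 2: x=2 → posterior Normal(178/71, 55/71)
obs 3: x=-1/2 → posterior Normal(323/208, 55/104)
obs 4: x=1 → posterior Normal(389/274, 55/137)
obs 5: x=-5/2 → posterior Normal(56/85, 11/34)
obs 6: x=4 → posterior Normal(244/203, 55/203)
obs 7: x=-5/4 → posterior Normal(811/944, 55/236)
obs 8: x=0 → posterior Normal(811/1076, 55/269)
obs 9: x=-8 → posterior Normal(-245/1208, 55/302)
obs 10: x=-9/4 → posterior Normal(-271/670, 11/67)
obs 11: x=-8 → posterior Normal(-799/736, 55/368)
obs 12: x=-2 → posterior Normal(-931/802, 55/401)

-931/802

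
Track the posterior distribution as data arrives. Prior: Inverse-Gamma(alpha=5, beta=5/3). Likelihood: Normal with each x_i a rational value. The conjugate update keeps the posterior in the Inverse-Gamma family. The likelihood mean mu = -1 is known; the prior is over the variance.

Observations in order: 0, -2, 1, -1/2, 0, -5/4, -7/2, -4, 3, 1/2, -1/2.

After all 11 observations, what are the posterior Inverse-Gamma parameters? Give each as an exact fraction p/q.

alpha=21/2, beta=2131/96

obs 1: x=0 → posterior Inverse-Gamma(11/2, 13/6)
obs 2: x=-2 → posterior Inverse-Gamma(6, 8/3)
obs 3: x=1 → posterior Inverse-Gamma(13/2, 14/3)
obs 4: x=-1/2 → posterior Inverse-Gamma(7, 115/24)
obs 5: x=0 → posterior Inverse-Gamma(15/2, 127/24)
obs 6: x=-5/4 → posterior Inverse-Gamma(8, 511/96)
obs 7: x=-7/2 → posterior Inverse-Gamma(17/2, 811/96)
obs 8: x=-4 → posterior Inverse-Gamma(9, 1243/96)
obs 9: x=3 → posterior Inverse-Gamma(19/2, 2011/96)
obs 10: x=1/2 → posterior Inverse-Gamma(10, 2119/96)
obs 11: x=-1/2 → posterior Inverse-Gamma(21/2, 2131/96)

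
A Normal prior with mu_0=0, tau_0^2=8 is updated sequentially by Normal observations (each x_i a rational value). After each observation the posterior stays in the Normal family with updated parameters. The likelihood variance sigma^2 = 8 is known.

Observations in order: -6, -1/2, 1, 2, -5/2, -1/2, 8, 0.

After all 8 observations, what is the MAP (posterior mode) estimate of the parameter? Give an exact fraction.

1/6

obs 1: x=-6 → posterior Normal(-3, 4)
obs 2: x=-1/2 → posterior Normal(-13/6, 8/3)
obs 3: x=1 → posterior Normal(-11/8, 2)
obs 4: x=2 → posterior Normal(-7/10, 8/5)
obs 5: x=-5/2 → posterior Normal(-1, 4/3)
obs 6: x=-1/2 → posterior Normal(-13/14, 8/7)
obs 7: x=8 → posterior Normal(3/16, 1)
obs 8: x=0 → posterior Normal(1/6, 8/9)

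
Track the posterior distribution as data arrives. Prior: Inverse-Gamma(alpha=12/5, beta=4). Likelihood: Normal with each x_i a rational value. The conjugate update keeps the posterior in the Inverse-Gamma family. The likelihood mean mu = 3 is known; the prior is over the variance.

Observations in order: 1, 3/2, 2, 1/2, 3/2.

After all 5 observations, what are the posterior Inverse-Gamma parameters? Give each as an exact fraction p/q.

alpha=49/10, beta=95/8

obs 1: x=1 → posterior Inverse-Gamma(29/10, 6)
obs 2: x=3/2 → posterior Inverse-Gamma(17/5, 57/8)
obs 3: x=2 → posterior Inverse-Gamma(39/10, 61/8)
obs 4: x=1/2 → posterior Inverse-Gamma(22/5, 43/4)
obs 5: x=3/2 → posterior Inverse-Gamma(49/10, 95/8)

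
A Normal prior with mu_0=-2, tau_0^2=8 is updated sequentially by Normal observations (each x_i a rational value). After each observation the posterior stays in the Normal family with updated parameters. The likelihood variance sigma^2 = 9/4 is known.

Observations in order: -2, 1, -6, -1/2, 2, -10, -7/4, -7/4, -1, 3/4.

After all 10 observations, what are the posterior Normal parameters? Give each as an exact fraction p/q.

mu_0=-634/329, tau_0^2=72/329

obs 1: x=-2 → posterior Normal(-2, 72/41)
obs 2: x=1 → posterior Normal(-50/73, 72/73)
obs 3: x=-6 → posterior Normal(-242/105, 24/35)
obs 4: x=-1/2 → posterior Normal(-258/137, 72/137)
obs 5: x=2 → posterior Normal(-194/169, 72/169)
obs 6: x=-10 → posterior Normal(-514/201, 24/67)
obs 7: x=-7/4 → posterior Normal(-570/233, 72/233)
obs 8: x=-7/4 → posterior Normal(-626/265, 72/265)
obs 9: x=-1 → posterior Normal(-658/297, 8/33)
obs 10: x=3/4 → posterior Normal(-634/329, 72/329)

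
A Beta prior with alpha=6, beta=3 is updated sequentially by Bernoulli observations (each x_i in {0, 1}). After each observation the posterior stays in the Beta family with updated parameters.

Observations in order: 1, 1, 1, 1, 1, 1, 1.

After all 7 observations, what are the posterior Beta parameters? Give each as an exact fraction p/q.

alpha=13, beta=3

obs 1: x=1 → posterior Beta(7, 3)
obs 2: x=1 → posterior Beta(8, 3)
obs 3: x=1 → posterior Beta(9, 3)
obs 4: x=1 → posterior Beta(10, 3)
obs 5: x=1 → posterior Beta(11, 3)
obs 6: x=1 → posterior Beta(12, 3)
obs 7: x=1 → posterior Beta(13, 3)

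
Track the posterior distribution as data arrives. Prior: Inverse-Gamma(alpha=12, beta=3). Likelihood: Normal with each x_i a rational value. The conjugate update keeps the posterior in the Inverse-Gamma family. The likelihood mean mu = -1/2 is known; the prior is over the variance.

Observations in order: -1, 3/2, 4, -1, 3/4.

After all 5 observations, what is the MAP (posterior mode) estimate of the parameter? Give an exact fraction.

517/496

obs 1: x=-1 → posterior Inverse-Gamma(25/2, 25/8)
obs 2: x=3/2 → posterior Inverse-Gamma(13, 41/8)
obs 3: x=4 → posterior Inverse-Gamma(27/2, 61/4)
obs 4: x=-1 → posterior Inverse-Gamma(14, 123/8)
obs 5: x=3/4 → posterior Inverse-Gamma(29/2, 517/32)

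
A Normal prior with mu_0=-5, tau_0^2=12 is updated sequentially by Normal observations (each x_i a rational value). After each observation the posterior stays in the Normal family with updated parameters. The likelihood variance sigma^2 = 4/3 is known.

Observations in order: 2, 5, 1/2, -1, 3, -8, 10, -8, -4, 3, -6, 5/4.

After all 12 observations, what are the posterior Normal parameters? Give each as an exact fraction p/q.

mu_0=-101/436, tau_0^2=12/109

obs 1: x=2 → posterior Normal(13/10, 6/5)
obs 2: x=5 → posterior Normal(58/19, 12/19)
obs 3: x=1/2 → posterior Normal(125/56, 3/7)
obs 4: x=-1 → posterior Normal(107/74, 12/37)
obs 5: x=3 → posterior Normal(7/4, 6/23)
obs 6: x=-8 → posterior Normal(17/110, 12/55)
obs 7: x=10 → posterior Normal(197/128, 3/16)
obs 8: x=-8 → posterior Normal(53/146, 12/73)
obs 9: x=-4 → posterior Normal(-19/164, 6/41)
obs 10: x=3 → posterior Normal(5/26, 12/91)
obs 11: x=-6 → posterior Normal(-73/200, 3/25)
obs 12: x=5/4 → posterior Normal(-101/436, 12/109)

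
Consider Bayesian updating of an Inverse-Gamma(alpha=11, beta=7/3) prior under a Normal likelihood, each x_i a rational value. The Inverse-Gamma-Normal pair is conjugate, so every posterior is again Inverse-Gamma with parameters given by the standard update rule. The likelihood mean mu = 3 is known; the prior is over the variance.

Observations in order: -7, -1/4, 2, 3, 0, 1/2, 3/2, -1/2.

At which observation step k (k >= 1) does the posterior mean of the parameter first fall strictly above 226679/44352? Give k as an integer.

obs 1: x=-7 → posterior Inverse-Gamma(23/2, 157/3)
obs 2: x=-1/4 → posterior Inverse-Gamma(12, 5531/96)
obs 3: x=2 → posterior Inverse-Gamma(25/2, 5579/96)
obs 4: x=3 → posterior Inverse-Gamma(13, 5579/96)
obs 5: x=0 → posterior Inverse-Gamma(27/2, 6011/96)
obs 6: x=1/2 → posterior Inverse-Gamma(14, 6311/96)
obs 7: x=3/2 → posterior Inverse-Gamma(29/2, 6419/96)
obs 8: x=-1/2 → posterior Inverse-Gamma(15, 7007/96)

k = 2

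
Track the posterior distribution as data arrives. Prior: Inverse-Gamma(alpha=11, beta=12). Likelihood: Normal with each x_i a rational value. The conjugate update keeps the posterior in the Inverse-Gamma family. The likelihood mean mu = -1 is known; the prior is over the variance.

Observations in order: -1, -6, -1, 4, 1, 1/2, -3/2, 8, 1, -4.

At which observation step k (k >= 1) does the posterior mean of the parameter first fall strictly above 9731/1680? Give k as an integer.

k = 10

obs 1: x=-1 → posterior Inverse-Gamma(23/2, 12)
obs 2: x=-6 → posterior Inverse-Gamma(12, 49/2)
obs 3: x=-1 → posterior Inverse-Gamma(25/2, 49/2)
obs 4: x=4 → posterior Inverse-Gamma(13, 37)
obs 5: x=1 → posterior Inverse-Gamma(27/2, 39)
obs 6: x=1/2 → posterior Inverse-Gamma(14, 321/8)
obs 7: x=-3/2 → posterior Inverse-Gamma(29/2, 161/4)
obs 8: x=8 → posterior Inverse-Gamma(15, 323/4)
obs 9: x=1 → posterior Inverse-Gamma(31/2, 331/4)
obs 10: x=-4 → posterior Inverse-Gamma(16, 349/4)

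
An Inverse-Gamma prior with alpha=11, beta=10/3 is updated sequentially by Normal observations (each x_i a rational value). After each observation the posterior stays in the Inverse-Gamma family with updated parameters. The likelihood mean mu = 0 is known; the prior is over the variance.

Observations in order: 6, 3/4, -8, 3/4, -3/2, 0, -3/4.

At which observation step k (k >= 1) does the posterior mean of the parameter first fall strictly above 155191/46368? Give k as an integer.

k = 3

obs 1: x=6 → posterior Inverse-Gamma(23/2, 64/3)
obs 2: x=3/4 → posterior Inverse-Gamma(12, 2075/96)
obs 3: x=-8 → posterior Inverse-Gamma(25/2, 5147/96)
obs 4: x=3/4 → posterior Inverse-Gamma(13, 2587/48)
obs 5: x=-3/2 → posterior Inverse-Gamma(27/2, 2641/48)
obs 6: x=0 → posterior Inverse-Gamma(14, 2641/48)
obs 7: x=-3/4 → posterior Inverse-Gamma(29/2, 5309/96)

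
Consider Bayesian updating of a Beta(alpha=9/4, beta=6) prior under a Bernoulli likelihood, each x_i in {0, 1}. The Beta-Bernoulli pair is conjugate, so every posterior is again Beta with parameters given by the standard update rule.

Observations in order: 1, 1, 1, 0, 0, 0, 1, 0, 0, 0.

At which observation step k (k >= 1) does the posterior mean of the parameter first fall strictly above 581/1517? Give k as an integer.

obs 1: x=1 → posterior Beta(13/4, 6)
obs 2: x=1 → posterior Beta(17/4, 6)
obs 3: x=1 → posterior Beta(21/4, 6)
obs 4: x=0 → posterior Beta(21/4, 7)
obs 5: x=0 → posterior Beta(21/4, 8)
obs 6: x=0 → posterior Beta(21/4, 9)
obs 7: x=1 → posterior Beta(25/4, 9)
obs 8: x=0 → posterior Beta(25/4, 10)
obs 9: x=0 → posterior Beta(25/4, 11)
obs 10: x=0 → posterior Beta(25/4, 12)

k = 2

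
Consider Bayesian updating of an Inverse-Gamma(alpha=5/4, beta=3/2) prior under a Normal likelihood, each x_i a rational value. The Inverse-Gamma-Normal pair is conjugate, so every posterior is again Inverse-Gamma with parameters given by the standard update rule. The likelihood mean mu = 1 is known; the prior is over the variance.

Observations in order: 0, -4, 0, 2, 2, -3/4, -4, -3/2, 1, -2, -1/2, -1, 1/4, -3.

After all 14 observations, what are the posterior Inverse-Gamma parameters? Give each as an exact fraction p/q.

obs 1: x=0 → posterior Inverse-Gamma(7/4, 2)
obs 2: x=-4 → posterior Inverse-Gamma(9/4, 29/2)
obs 3: x=0 → posterior Inverse-Gamma(11/4, 15)
obs 4: x=2 → posterior Inverse-Gamma(13/4, 31/2)
obs 5: x=2 → posterior Inverse-Gamma(15/4, 16)
obs 6: x=-3/4 → posterior Inverse-Gamma(17/4, 561/32)
obs 7: x=-4 → posterior Inverse-Gamma(19/4, 961/32)
obs 8: x=-3/2 → posterior Inverse-Gamma(21/4, 1061/32)
obs 9: x=1 → posterior Inverse-Gamma(23/4, 1061/32)
obs 10: x=-2 → posterior Inverse-Gamma(25/4, 1205/32)
obs 11: x=-1/2 → posterior Inverse-Gamma(27/4, 1241/32)
obs 12: x=-1 → posterior Inverse-Gamma(29/4, 1305/32)
obs 13: x=1/4 → posterior Inverse-Gamma(31/4, 657/16)
obs 14: x=-3 → posterior Inverse-Gamma(33/4, 785/16)

alpha=33/4, beta=785/16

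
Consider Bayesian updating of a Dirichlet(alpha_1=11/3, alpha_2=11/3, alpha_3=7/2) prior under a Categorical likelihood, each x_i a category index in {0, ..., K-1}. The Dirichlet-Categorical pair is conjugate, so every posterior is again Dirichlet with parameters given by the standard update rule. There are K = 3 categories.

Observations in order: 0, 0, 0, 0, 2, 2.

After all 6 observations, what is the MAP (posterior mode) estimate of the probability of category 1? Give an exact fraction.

obs 1: x=0 → posterior Dirichlet(14/3, 11/3, 7/2)
obs 2: x=0 → posterior Dirichlet(17/3, 11/3, 7/2)
obs 3: x=0 → posterior Dirichlet(20/3, 11/3, 7/2)
obs 4: x=0 → posterior Dirichlet(23/3, 11/3, 7/2)
obs 5: x=2 → posterior Dirichlet(23/3, 11/3, 9/2)
obs 6: x=2 → posterior Dirichlet(23/3, 11/3, 11/2)

16/83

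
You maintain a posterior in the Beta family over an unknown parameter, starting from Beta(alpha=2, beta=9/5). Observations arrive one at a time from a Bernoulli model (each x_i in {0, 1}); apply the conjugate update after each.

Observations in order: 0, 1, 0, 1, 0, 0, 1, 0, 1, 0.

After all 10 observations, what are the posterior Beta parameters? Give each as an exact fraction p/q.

alpha=6, beta=39/5

obs 1: x=0 → posterior Beta(2, 14/5)
obs 2: x=1 → posterior Beta(3, 14/5)
obs 3: x=0 → posterior Beta(3, 19/5)
obs 4: x=1 → posterior Beta(4, 19/5)
obs 5: x=0 → posterior Beta(4, 24/5)
obs 6: x=0 → posterior Beta(4, 29/5)
obs 7: x=1 → posterior Beta(5, 29/5)
obs 8: x=0 → posterior Beta(5, 34/5)
obs 9: x=1 → posterior Beta(6, 34/5)
obs 10: x=0 → posterior Beta(6, 39/5)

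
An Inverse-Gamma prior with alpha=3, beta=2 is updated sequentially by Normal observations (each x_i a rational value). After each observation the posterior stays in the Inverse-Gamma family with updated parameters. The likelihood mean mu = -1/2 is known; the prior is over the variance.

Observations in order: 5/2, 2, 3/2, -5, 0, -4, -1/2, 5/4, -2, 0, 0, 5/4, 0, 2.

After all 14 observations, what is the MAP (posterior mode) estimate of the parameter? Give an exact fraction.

571/176

obs 1: x=5/2 → posterior Inverse-Gamma(7/2, 13/2)
obs 2: x=2 → posterior Inverse-Gamma(4, 77/8)
obs 3: x=3/2 → posterior Inverse-Gamma(9/2, 93/8)
obs 4: x=-5 → posterior Inverse-Gamma(5, 87/4)
obs 5: x=0 → posterior Inverse-Gamma(11/2, 175/8)
obs 6: x=-4 → posterior Inverse-Gamma(6, 28)
obs 7: x=-1/2 → posterior Inverse-Gamma(13/2, 28)
obs 8: x=5/4 → posterior Inverse-Gamma(7, 945/32)
obs 9: x=-2 → posterior Inverse-Gamma(15/2, 981/32)
obs 10: x=0 → posterior Inverse-Gamma(8, 985/32)
obs 11: x=0 → posterior Inverse-Gamma(17/2, 989/32)
obs 12: x=5/4 → posterior Inverse-Gamma(9, 519/16)
obs 13: x=0 → posterior Inverse-Gamma(19/2, 521/16)
obs 14: x=2 → posterior Inverse-Gamma(10, 571/16)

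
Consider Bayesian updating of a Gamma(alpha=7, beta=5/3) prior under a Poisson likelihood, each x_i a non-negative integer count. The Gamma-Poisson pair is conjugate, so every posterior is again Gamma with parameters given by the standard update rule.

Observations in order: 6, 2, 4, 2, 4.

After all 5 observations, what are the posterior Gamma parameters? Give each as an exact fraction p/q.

alpha=25, beta=20/3

obs 1: x=6 → posterior Gamma(13, 8/3)
obs 2: x=2 → posterior Gamma(15, 11/3)
obs 3: x=4 → posterior Gamma(19, 14/3)
obs 4: x=2 → posterior Gamma(21, 17/3)
obs 5: x=4 → posterior Gamma(25, 20/3)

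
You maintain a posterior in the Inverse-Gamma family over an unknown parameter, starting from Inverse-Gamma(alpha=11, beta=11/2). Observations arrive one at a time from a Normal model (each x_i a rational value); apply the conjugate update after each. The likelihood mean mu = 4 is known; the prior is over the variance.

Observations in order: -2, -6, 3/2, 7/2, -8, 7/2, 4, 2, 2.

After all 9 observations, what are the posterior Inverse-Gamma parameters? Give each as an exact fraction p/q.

alpha=31/2, beta=1223/8

obs 1: x=-2 → posterior Inverse-Gamma(23/2, 47/2)
obs 2: x=-6 → posterior Inverse-Gamma(12, 147/2)
obs 3: x=3/2 → posterior Inverse-Gamma(25/2, 613/8)
obs 4: x=7/2 → posterior Inverse-Gamma(13, 307/4)
obs 5: x=-8 → posterior Inverse-Gamma(27/2, 595/4)
obs 6: x=7/2 → posterior Inverse-Gamma(14, 1191/8)
obs 7: x=4 → posterior Inverse-Gamma(29/2, 1191/8)
obs 8: x=2 → posterior Inverse-Gamma(15, 1207/8)
obs 9: x=2 → posterior Inverse-Gamma(31/2, 1223/8)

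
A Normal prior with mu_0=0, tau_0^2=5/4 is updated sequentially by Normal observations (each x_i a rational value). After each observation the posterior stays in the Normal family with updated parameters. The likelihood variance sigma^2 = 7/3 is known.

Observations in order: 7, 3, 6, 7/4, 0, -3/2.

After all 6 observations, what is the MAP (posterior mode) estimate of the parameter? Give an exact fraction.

obs 1: x=7 → posterior Normal(105/43, 35/43)
obs 2: x=3 → posterior Normal(75/29, 35/58)
obs 3: x=6 → posterior Normal(240/73, 35/73)
obs 4: x=7/4 → posterior Normal(1065/352, 35/88)
obs 5: x=0 → posterior Normal(1065/412, 35/103)
obs 6: x=-3/2 → posterior Normal(975/472, 35/118)

975/472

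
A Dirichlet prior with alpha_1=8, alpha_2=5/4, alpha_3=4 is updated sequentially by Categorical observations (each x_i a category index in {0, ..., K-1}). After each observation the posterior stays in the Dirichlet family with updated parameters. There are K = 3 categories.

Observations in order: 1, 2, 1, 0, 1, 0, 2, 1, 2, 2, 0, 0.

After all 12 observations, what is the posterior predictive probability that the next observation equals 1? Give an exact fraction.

obs 1: x=1 → posterior Dirichlet(8, 9/4, 4)
obs 2: x=2 → posterior Dirichlet(8, 9/4, 5)
obs 3: x=1 → posterior Dirichlet(8, 13/4, 5)
obs 4: x=0 → posterior Dirichlet(9, 13/4, 5)
obs 5: x=1 → posterior Dirichlet(9, 17/4, 5)
obs 6: x=0 → posterior Dirichlet(10, 17/4, 5)
obs 7: x=2 → posterior Dirichlet(10, 17/4, 6)
obs 8: x=1 → posterior Dirichlet(10, 21/4, 6)
obs 9: x=2 → posterior Dirichlet(10, 21/4, 7)
obs 10: x=2 → posterior Dirichlet(10, 21/4, 8)
obs 11: x=0 → posterior Dirichlet(11, 21/4, 8)
obs 12: x=0 → posterior Dirichlet(12, 21/4, 8)

21/101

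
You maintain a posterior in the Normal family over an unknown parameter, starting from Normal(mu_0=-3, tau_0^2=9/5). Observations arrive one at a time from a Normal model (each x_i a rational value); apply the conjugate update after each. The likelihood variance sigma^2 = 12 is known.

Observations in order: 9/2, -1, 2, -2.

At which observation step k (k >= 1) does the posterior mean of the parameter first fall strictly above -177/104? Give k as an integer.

obs 1: x=9/2 → posterior Normal(-93/46, 36/23)
obs 2: x=-1 → posterior Normal(-99/52, 18/13)
obs 3: x=2 → posterior Normal(-3/2, 36/29)
obs 4: x=-2 → posterior Normal(-99/64, 9/8)

k = 3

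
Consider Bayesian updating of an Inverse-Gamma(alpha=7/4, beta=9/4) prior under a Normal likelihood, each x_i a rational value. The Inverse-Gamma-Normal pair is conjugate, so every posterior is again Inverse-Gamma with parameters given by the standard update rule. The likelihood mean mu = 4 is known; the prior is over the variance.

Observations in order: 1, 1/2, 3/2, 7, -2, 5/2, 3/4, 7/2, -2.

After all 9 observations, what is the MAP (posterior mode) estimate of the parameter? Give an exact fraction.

2017/232

obs 1: x=1 → posterior Inverse-Gamma(9/4, 27/4)
obs 2: x=1/2 → posterior Inverse-Gamma(11/4, 103/8)
obs 3: x=3/2 → posterior Inverse-Gamma(13/4, 16)
obs 4: x=7 → posterior Inverse-Gamma(15/4, 41/2)
obs 5: x=-2 → posterior Inverse-Gamma(17/4, 77/2)
obs 6: x=5/2 → posterior Inverse-Gamma(19/4, 317/8)
obs 7: x=3/4 → posterior Inverse-Gamma(21/4, 1437/32)
obs 8: x=7/2 → posterior Inverse-Gamma(23/4, 1441/32)
obs 9: x=-2 → posterior Inverse-Gamma(25/4, 2017/32)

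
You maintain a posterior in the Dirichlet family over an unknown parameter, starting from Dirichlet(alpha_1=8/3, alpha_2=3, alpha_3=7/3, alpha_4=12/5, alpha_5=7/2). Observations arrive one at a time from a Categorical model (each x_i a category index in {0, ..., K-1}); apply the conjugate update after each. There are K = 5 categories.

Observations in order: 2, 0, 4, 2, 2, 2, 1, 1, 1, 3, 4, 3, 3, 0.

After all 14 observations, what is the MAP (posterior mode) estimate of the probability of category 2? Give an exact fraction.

obs 1: x=2 → posterior Dirichlet(8/3, 3, 10/3, 12/5, 7/2)
obs 2: x=0 → posterior Dirichlet(11/3, 3, 10/3, 12/5, 7/2)
obs 3: x=4 → posterior Dirichlet(11/3, 3, 10/3, 12/5, 9/2)
obs 4: x=2 → posterior Dirichlet(11/3, 3, 13/3, 12/5, 9/2)
obs 5: x=2 → posterior Dirichlet(11/3, 3, 16/3, 12/5, 9/2)
obs 6: x=2 → posterior Dirichlet(11/3, 3, 19/3, 12/5, 9/2)
obs 7: x=1 → posterior Dirichlet(11/3, 4, 19/3, 12/5, 9/2)
obs 8: x=1 → posterior Dirichlet(11/3, 5, 19/3, 12/5, 9/2)
obs 9: x=1 → posterior Dirichlet(11/3, 6, 19/3, 12/5, 9/2)
obs 10: x=3 → posterior Dirichlet(11/3, 6, 19/3, 17/5, 9/2)
obs 11: x=4 → posterior Dirichlet(11/3, 6, 19/3, 17/5, 11/2)
obs 12: x=3 → posterior Dirichlet(11/3, 6, 19/3, 22/5, 11/2)
obs 13: x=3 → posterior Dirichlet(11/3, 6, 19/3, 27/5, 11/2)
obs 14: x=0 → posterior Dirichlet(14/3, 6, 19/3, 27/5, 11/2)

160/687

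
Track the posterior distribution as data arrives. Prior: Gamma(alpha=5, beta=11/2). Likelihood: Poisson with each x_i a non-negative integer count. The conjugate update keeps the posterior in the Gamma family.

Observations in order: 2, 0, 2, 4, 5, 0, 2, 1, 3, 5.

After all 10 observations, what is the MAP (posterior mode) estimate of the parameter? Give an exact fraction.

56/31

obs 1: x=2 → posterior Gamma(7, 13/2)
obs 2: x=0 → posterior Gamma(7, 15/2)
obs 3: x=2 → posterior Gamma(9, 17/2)
obs 4: x=4 → posterior Gamma(13, 19/2)
obs 5: x=5 → posterior Gamma(18, 21/2)
obs 6: x=0 → posterior Gamma(18, 23/2)
obs 7: x=2 → posterior Gamma(20, 25/2)
obs 8: x=1 → posterior Gamma(21, 27/2)
obs 9: x=3 → posterior Gamma(24, 29/2)
obs 10: x=5 → posterior Gamma(29, 31/2)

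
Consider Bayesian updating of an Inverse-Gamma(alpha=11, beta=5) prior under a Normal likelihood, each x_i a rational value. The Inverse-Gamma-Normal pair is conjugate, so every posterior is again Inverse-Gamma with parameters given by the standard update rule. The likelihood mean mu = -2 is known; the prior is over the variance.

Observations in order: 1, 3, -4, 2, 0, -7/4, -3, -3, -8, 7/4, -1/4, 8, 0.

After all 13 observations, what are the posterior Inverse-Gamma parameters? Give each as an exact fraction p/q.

obs 1: x=1 → posterior Inverse-Gamma(23/2, 19/2)
obs 2: x=3 → posterior Inverse-Gamma(12, 22)
obs 3: x=-4 → posterior Inverse-Gamma(25/2, 24)
obs 4: x=2 → posterior Inverse-Gamma(13, 32)
obs 5: x=0 → posterior Inverse-Gamma(27/2, 34)
obs 6: x=-7/4 → posterior Inverse-Gamma(14, 1089/32)
obs 7: x=-3 → posterior Inverse-Gamma(29/2, 1105/32)
obs 8: x=-3 → posterior Inverse-Gamma(15, 1121/32)
obs 9: x=-8 → posterior Inverse-Gamma(31/2, 1697/32)
obs 10: x=7/4 → posterior Inverse-Gamma(16, 961/16)
obs 11: x=-1/4 → posterior Inverse-Gamma(33/2, 1971/32)
obs 12: x=8 → posterior Inverse-Gamma(17, 3571/32)
obs 13: x=0 → posterior Inverse-Gamma(35/2, 3635/32)

alpha=35/2, beta=3635/32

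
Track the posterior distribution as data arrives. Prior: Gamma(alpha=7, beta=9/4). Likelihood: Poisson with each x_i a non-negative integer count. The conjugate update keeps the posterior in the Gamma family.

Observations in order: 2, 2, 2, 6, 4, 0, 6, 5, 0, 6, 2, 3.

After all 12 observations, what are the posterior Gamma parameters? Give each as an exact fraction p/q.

alpha=45, beta=57/4

obs 1: x=2 → posterior Gamma(9, 13/4)
obs 2: x=2 → posterior Gamma(11, 17/4)
obs 3: x=2 → posterior Gamma(13, 21/4)
obs 4: x=6 → posterior Gamma(19, 25/4)
obs 5: x=4 → posterior Gamma(23, 29/4)
obs 6: x=0 → posterior Gamma(23, 33/4)
obs 7: x=6 → posterior Gamma(29, 37/4)
obs 8: x=5 → posterior Gamma(34, 41/4)
obs 9: x=0 → posterior Gamma(34, 45/4)
obs 10: x=6 → posterior Gamma(40, 49/4)
obs 11: x=2 → posterior Gamma(42, 53/4)
obs 12: x=3 → posterior Gamma(45, 57/4)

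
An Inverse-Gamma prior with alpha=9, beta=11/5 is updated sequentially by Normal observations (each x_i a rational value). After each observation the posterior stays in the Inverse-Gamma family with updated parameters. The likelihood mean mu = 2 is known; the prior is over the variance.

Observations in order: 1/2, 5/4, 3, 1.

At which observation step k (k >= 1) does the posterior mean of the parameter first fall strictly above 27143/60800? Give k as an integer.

obs 1: x=1/2 → posterior Inverse-Gamma(19/2, 133/40)
obs 2: x=5/4 → posterior Inverse-Gamma(10, 577/160)
obs 3: x=3 → posterior Inverse-Gamma(21/2, 657/160)
obs 4: x=1 → posterior Inverse-Gamma(11, 737/160)

k = 4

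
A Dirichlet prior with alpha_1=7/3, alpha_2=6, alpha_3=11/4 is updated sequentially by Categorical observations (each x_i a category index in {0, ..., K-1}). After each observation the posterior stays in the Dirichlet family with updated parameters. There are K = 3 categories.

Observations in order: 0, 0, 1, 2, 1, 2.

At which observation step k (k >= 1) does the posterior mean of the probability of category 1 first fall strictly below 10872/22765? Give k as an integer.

k = 2

obs 1: x=0 → posterior Dirichlet(10/3, 6, 11/4)
obs 2: x=0 → posterior Dirichlet(13/3, 6, 11/4)
obs 3: x=1 → posterior Dirichlet(13/3, 7, 11/4)
obs 4: x=2 → posterior Dirichlet(13/3, 7, 15/4)
obs 5: x=1 → posterior Dirichlet(13/3, 8, 15/4)
obs 6: x=2 → posterior Dirichlet(13/3, 8, 19/4)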